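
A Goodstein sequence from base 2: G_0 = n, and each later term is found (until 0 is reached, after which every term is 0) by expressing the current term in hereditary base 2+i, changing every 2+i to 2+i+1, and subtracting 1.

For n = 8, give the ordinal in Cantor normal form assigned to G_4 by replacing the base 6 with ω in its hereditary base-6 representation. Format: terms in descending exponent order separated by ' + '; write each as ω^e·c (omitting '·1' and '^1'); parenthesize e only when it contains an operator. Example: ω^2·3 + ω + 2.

ω^ω·2 + ω^2·2 + ω + 5

base 2: 8 = 2^(2 + 1); at 3: 3^(3 + 1) = 81; next = 80
base 3: 80 = 2·3^3 + 2·3^2 + 2·3 + 2; at 4: 2·4^4 + 2·4^2 + 2·4 + 2 = 554; next = 553
base 4: 553 = 2·4^4 + 2·4^2 + 2·4 + 1; at 5: 2·5^5 + 2·5^2 + 2·5 + 1 = 6311; next = 6310
base 5: 6310 = 2·5^5 + 2·5^2 + 2·5; at 6: 2·6^6 + 2·6^2 + 2·6 = 93396; next = 93395
base 6: 93395 = 2·6^6 + 2·6^2 + 6 + 5; at 7: 2·7^7 + 2·7^2 + 7 + 5 = 1647196; next = 1647195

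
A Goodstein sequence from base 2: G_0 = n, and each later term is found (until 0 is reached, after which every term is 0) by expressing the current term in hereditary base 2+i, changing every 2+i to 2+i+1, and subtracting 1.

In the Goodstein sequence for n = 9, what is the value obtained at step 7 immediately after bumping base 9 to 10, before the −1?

30000003326

step 0: 9 = 2^(2 + 1) + 1; sub 3 for 2: 3^(3 + 1) + 1; = 82; G_1 = 82−1 = 81
step 1: 81 = 3^(3 + 1); sub 4 for 3: 4^(4 + 1); = 1024; G_2 = 1024−1 = 1023
step 2: 1023 = 3·4^4 + 3·4^3 + 3·4^2 + 3·4 + 3; sub 5 for 4: 3·5^5 + 3·5^3 + 3·5^2 + 3·5 + 3; = 9843; G_3 = 9843−1 = 9842
step 3: 9842 = 3·5^5 + 3·5^3 + 3·5^2 + 3·5 + 2; sub 6 for 5: 3·6^6 + 3·6^3 + 3·6^2 + 3·6 + 2; = 140744; G_4 = 140744−1 = 140743
step 4: 140743 = 3·6^6 + 3·6^3 + 3·6^2 + 3·6 + 1; sub 7 for 6: 3·7^7 + 3·7^3 + 3·7^2 + 3·7 + 1; = 2471827; G_5 = 2471827−1 = 2471826
step 5: 2471826 = 3·7^7 + 3·7^3 + 3·7^2 + 3·7; sub 8 for 7: 3·8^8 + 3·8^3 + 3·8^2 + 3·8; = 50333400; G_6 = 50333400−1 = 50333399
step 6: 50333399 = 3·8^8 + 3·8^3 + 3·8^2 + 2·8 + 7; sub 9 for 8: 3·9^9 + 3·9^3 + 3·9^2 + 2·9 + 7; = 1162263922; G_7 = 1162263922−1 = 1162263921
step 7: 1162263921 = 3·9^9 + 3·9^3 + 3·9^2 + 2·9 + 6; sub 10 for 9: 3·10^10 + 3·10^3 + 3·10^2 + 2·10 + 6; = 30000003326; G_8 = 30000003326−1 = 30000003325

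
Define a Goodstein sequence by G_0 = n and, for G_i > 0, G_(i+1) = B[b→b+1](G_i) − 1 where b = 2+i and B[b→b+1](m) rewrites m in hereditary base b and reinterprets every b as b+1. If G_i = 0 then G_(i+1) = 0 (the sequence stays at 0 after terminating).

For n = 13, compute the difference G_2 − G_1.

(0) 13|_2 = 2^(2 + 1) + 2^2 + 1 ↦ 3^(3 + 1) + 3^3 + 1|_3 = 109 ⇒ 108
(1) 108|_3 = 3^(3 + 1) + 3^3 ↦ 4^(4 + 1) + 4^4|_4 = 1280 ⇒ 1279

1171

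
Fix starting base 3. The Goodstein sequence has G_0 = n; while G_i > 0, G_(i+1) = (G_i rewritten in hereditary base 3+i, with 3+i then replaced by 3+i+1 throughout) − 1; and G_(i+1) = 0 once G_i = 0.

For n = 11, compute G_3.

35

i=0: 11 = 3^2 + 2 (b=3); 3→4: 4^2 + 2 = 18; 18−1 = 17
i=1: 17 = 4^2 + 1 (b=4); 4→5: 5^2 + 1 = 26; 26−1 = 25
i=2: 25 = 5^2 (b=5); 5→6: 6^2 = 36; 36−1 = 35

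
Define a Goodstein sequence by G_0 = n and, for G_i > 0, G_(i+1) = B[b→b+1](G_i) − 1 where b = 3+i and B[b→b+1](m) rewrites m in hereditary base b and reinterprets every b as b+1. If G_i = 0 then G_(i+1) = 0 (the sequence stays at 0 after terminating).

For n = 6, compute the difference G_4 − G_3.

0

base 3: 6 = 2·3; at 4: 2·4 = 8; next = 7
base 4: 7 = 4 + 3; at 5: 5 + 3 = 8; next = 7
base 5: 7 = 5 + 2; at 6: 6 + 2 = 8; next = 7
base 6: 7 = 6 + 1; at 7: 7 + 1 = 8; next = 7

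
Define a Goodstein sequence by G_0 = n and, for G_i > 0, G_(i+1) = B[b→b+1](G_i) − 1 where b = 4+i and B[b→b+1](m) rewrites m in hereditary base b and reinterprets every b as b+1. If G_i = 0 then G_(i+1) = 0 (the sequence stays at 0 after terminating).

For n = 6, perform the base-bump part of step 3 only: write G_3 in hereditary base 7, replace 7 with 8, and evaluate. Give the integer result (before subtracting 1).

G_0 = 6. HB_4(6) = 4 + 2. Bump = 7. G_1 = 6.
G_1 = 6. HB_5(6) = 5 + 1. Bump = 7. G_2 = 6.
G_2 = 6. HB_6(6) = 6. Bump = 7. G_3 = 6.
G_3 = 6. HB_7(6) = 6. Bump = 6. G_4 = 5.

6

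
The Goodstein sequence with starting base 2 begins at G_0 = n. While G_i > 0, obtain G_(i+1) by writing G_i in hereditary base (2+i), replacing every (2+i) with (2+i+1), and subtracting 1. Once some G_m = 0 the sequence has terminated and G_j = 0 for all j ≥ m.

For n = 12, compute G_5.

G_0=12  [base 2] 2^(2 + 1) + 2^2  →[2↦3]→  3^(3 + 1) + 3^3 = 108  −1 ⇒ G_1=107
G_1=107  [base 3] 3^(3 + 1) + 2·3^2 + 2·3 + 2  →[3↦4]→  4^(4 + 1) + 2·4^2 + 2·4 + 2 = 1066  −1 ⇒ G_2=1065
G_2=1065  [base 4] 4^(4 + 1) + 2·4^2 + 2·4 + 1  →[4↦5]→  5^(5 + 1) + 2·5^2 + 2·5 + 1 = 15686  −1 ⇒ G_3=15685
G_3=15685  [base 5] 5^(5 + 1) + 2·5^2 + 2·5  →[5↦6]→  6^(6 + 1) + 2·6^2 + 2·6 = 280020  −1 ⇒ G_4=280019
G_4=280019  [base 6] 6^(6 + 1) + 2·6^2 + 6 + 5  →[6↦7]→  7^(7 + 1) + 2·7^2 + 7 + 5 = 5764911  −1 ⇒ G_5=5764910

5764910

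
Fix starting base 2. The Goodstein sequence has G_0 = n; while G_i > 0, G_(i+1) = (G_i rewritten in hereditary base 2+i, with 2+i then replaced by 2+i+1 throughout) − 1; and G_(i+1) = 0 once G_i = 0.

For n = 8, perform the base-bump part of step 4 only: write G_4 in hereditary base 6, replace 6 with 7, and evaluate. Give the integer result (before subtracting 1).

1647196

i=0: 8 = 2^(2 + 1) (b=2); 2→3: 3^(3 + 1) = 81; 81−1 = 80
i=1: 80 = 2·3^3 + 2·3^2 + 2·3 + 2 (b=3); 3→4: 2·4^4 + 2·4^2 + 2·4 + 2 = 554; 554−1 = 553
i=2: 553 = 2·4^4 + 2·4^2 + 2·4 + 1 (b=4); 4→5: 2·5^5 + 2·5^2 + 2·5 + 1 = 6311; 6311−1 = 6310
i=3: 6310 = 2·5^5 + 2·5^2 + 2·5 (b=5); 5→6: 2·6^6 + 2·6^2 + 2·6 = 93396; 93396−1 = 93395
i=4: 93395 = 2·6^6 + 2·6^2 + 6 + 5 (b=6); 6→7: 2·7^7 + 2·7^2 + 7 + 5 = 1647196; 1647196−1 = 1647195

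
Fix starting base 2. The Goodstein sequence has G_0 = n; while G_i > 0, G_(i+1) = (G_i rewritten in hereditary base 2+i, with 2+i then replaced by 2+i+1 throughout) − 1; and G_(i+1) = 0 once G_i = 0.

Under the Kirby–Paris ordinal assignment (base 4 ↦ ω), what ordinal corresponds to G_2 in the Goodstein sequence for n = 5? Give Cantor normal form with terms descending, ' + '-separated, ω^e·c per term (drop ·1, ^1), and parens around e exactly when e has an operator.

ω^3·3 + ω^2·3 + ω·3 + 3

[0] 5 ≡ 2^2 + 1 (base 2). Lift 3: 28. −1: 27.
[1] 27 ≡ 3^3 (base 3). Lift 4: 256. −1: 255.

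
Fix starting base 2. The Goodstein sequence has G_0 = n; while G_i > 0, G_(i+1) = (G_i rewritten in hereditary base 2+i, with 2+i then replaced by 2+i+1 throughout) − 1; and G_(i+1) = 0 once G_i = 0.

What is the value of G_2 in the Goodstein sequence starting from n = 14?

base 2: 14 = 2^(2 + 1) + 2^2 + 2; at 3: 3^(3 + 1) + 3^3 + 3 = 111; next = 110
base 3: 110 = 3^(3 + 1) + 3^3 + 2; at 4: 4^(4 + 1) + 4^4 + 2 = 1282; next = 1281

1281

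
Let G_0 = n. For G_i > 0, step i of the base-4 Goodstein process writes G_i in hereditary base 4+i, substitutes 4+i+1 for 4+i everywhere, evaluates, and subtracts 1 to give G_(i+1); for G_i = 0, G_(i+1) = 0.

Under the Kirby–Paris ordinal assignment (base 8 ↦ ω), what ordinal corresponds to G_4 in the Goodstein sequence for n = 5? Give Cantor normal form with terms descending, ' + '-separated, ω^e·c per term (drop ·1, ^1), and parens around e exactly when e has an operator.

3

step 0: 5 = 4 + 1; sub 5 for 4: 5 + 1; = 6; G_1 = 6−1 = 5
step 1: 5 = 5; sub 6 for 5: 6; = 6; G_2 = 6−1 = 5
step 2: 5 = 5; sub 7 for 6: 5; = 5; G_3 = 5−1 = 4
step 3: 4 = 4; sub 8 for 7: 4; = 4; G_4 = 4−1 = 3
step 4: 3 = 3; sub 9 for 8: 3; = 3; G_5 = 3−1 = 2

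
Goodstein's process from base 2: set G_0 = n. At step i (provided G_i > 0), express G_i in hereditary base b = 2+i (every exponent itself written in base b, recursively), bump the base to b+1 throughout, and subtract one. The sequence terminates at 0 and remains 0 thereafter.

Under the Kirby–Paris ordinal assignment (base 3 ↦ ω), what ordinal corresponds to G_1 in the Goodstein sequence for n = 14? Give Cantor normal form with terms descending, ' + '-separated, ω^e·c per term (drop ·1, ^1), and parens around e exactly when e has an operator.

ω^(ω + 1) + ω^ω + 2

G_0=14  [base 2] 2^(2 + 1) + 2^2 + 2  →[2↦3]→  3^(3 + 1) + 3^3 + 3 = 111  −1 ⇒ G_1=110
G_1=110  [base 3] 3^(3 + 1) + 3^3 + 2  →[3↦4]→  4^(4 + 1) + 4^4 + 2 = 1282  −1 ⇒ G_2=1281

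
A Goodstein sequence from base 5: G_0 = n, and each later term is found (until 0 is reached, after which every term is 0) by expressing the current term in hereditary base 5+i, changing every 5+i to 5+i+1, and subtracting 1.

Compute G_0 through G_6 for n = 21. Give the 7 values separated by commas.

21, 24, 27, 29, 31, 33, 35

G_0=21  [base 5] 4·5 + 1  →[5↦6]→  4·6 + 1 = 25  −1 ⇒ G_1=24
G_1=24  [base 6] 4·6  →[6↦7]→  4·7 = 28  −1 ⇒ G_2=27
G_2=27  [base 7] 3·7 + 6  →[7↦8]→  3·8 + 6 = 30  −1 ⇒ G_3=29
G_3=29  [base 8] 3·8 + 5  →[8↦9]→  3·9 + 5 = 32  −1 ⇒ G_4=31
G_4=31  [base 9] 3·9 + 4  →[9↦10]→  3·10 + 4 = 34  −1 ⇒ G_5=33
G_5=33  [base 10] 3·10 + 3  →[10↦11]→  3·11 + 3 = 36  −1 ⇒ G_6=35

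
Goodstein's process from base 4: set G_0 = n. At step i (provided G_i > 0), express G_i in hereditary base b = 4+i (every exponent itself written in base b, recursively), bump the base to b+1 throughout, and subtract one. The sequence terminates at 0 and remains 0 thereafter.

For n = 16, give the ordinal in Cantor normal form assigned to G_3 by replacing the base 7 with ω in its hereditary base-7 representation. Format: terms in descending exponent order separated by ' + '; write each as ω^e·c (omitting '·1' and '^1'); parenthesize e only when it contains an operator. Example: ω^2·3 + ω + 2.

ω·4 + 2

16 —HB4→ 4^2 —bump→ 5^2 = 25 —(−1)→ 24
24 —HB5→ 4·5 + 4 —bump→ 4·6 + 4 = 28 —(−1)→ 27
27 —HB6→ 4·6 + 3 —bump→ 4·7 + 3 = 31 —(−1)→ 30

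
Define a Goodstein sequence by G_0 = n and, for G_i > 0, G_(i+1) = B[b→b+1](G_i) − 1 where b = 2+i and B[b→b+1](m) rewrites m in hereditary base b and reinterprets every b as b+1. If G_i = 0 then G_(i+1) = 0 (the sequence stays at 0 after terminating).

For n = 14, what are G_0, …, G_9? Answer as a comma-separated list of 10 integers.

14, 110, 1281, 18750, 326591, 5862840, 134404971, 3487116548, 100000555551, 3138429262496

step 0: 14 = 2^(2 + 1) + 2^2 + 2; sub 3 for 2: 3^(3 + 1) + 3^3 + 3; = 111; G_1 = 111−1 = 110
step 1: 110 = 3^(3 + 1) + 3^3 + 2; sub 4 for 3: 4^(4 + 1) + 4^4 + 2; = 1282; G_2 = 1282−1 = 1281
step 2: 1281 = 4^(4 + 1) + 4^4 + 1; sub 5 for 4: 5^(5 + 1) + 5^5 + 1; = 18751; G_3 = 18751−1 = 18750
step 3: 18750 = 5^(5 + 1) + 5^5; sub 6 for 5: 6^(6 + 1) + 6^6; = 326592; G_4 = 326592−1 = 326591
step 4: 326591 = 6^(6 + 1) + 5·6^5 + 5·6^4 + 5·6^3 + 5·6^2 + 5·6 + 5; sub 7 for 6: 7^(7 + 1) + 5·7^5 + 5·7^4 + 5·7^3 + 5·7^2 + 5·7 + 5; = 5862841; G_5 = 5862841−1 = 5862840
step 5: 5862840 = 7^(7 + 1) + 5·7^5 + 5·7^4 + 5·7^3 + 5·7^2 + 5·7 + 4; sub 8 for 7: 8^(8 + 1) + 5·8^5 + 5·8^4 + 5·8^3 + 5·8^2 + 5·8 + 4; = 134404972; G_6 = 134404972−1 = 134404971
step 6: 134404971 = 8^(8 + 1) + 5·8^5 + 5·8^4 + 5·8^3 + 5·8^2 + 5·8 + 3; sub 9 for 8: 9^(9 + 1) + 5·9^5 + 5·9^4 + 5·9^3 + 5·9^2 + 5·9 + 3; = 3487116549; G_7 = 3487116549−1 = 3487116548
step 7: 3487116548 = 9^(9 + 1) + 5·9^5 + 5·9^4 + 5·9^3 + 5·9^2 + 5·9 + 2; sub 10 for 9: 10^(10 + 1) + 5·10^5 + 5·10^4 + 5·10^3 + 5·10^2 + 5·10 + 2; = 100000555552; G_8 = 100000555552−1 = 100000555551
step 8: 100000555551 = 10^(10 + 1) + 5·10^5 + 5·10^4 + 5·10^3 + 5·10^2 + 5·10 + 1; sub 11 for 10: 11^(11 + 1) + 5·11^5 + 5·11^4 + 5·11^3 + 5·11^2 + 5·11 + 1; = 3138429262497; G_9 = 3138429262497−1 = 3138429262496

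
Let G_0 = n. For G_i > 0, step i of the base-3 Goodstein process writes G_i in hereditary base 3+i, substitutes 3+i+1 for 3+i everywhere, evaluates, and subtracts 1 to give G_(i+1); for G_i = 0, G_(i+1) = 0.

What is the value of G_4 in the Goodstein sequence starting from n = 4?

step 0: 4 = 3 + 1; sub 4 for 3: 4 + 1; = 5; G_1 = 5−1 = 4
step 1: 4 = 4; sub 5 for 4: 5; = 5; G_2 = 5−1 = 4
step 2: 4 = 4; sub 6 for 5: 4; = 4; G_3 = 4−1 = 3
step 3: 3 = 3; sub 7 for 6: 3; = 3; G_4 = 3−1 = 2
step 4: 2 = 2; sub 8 for 7: 2; = 2; G_5 = 2−1 = 1

2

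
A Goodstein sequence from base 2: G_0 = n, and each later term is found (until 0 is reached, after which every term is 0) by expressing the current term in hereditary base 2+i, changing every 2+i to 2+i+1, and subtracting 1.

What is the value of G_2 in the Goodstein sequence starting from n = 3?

3

base 2: 3 = 2 + 1; at 3: 3 + 1 = 4; next = 3
base 3: 3 = 3; at 4: 4 = 4; next = 3
base 4: 3 = 3; at 5: 3 = 3; next = 2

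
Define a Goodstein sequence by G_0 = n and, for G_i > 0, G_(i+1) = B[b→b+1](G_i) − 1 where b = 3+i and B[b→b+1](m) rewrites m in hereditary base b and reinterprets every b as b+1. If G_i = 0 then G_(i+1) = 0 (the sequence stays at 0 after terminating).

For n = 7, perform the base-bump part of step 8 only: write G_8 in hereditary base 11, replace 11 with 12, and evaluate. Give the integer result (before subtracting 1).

[0] 7 ≡ 2·3 + 1 (base 3). Lift 4: 9. −1: 8.
[1] 8 ≡ 2·4 (base 4). Lift 5: 10. −1: 9.
[2] 9 ≡ 5 + 4 (base 5). Lift 6: 10. −1: 9.
[3] 9 ≡ 6 + 3 (base 6). Lift 7: 10. −1: 9.
[4] 9 ≡ 7 + 2 (base 7). Lift 8: 10. −1: 9.
[5] 9 ≡ 8 + 1 (base 8). Lift 9: 10. −1: 9.
[6] 9 ≡ 9 (base 9). Lift 10: 10. −1: 9.
[7] 9 ≡ 9 (base 10). Lift 11: 9. −1: 8.
[8] 8 ≡ 8 (base 11). Lift 12: 8. −1: 7.

8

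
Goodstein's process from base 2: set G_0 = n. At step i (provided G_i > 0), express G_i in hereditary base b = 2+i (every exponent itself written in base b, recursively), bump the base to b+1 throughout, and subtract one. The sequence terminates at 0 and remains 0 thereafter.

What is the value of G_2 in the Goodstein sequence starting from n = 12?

1065

base 2: 12 = 2^(2 + 1) + 2^2; at 3: 3^(3 + 1) + 3^3 = 108; next = 107
base 3: 107 = 3^(3 + 1) + 2·3^2 + 2·3 + 2; at 4: 4^(4 + 1) + 2·4^2 + 2·4 + 2 = 1066; next = 1065
base 4: 1065 = 4^(4 + 1) + 2·4^2 + 2·4 + 1; at 5: 5^(5 + 1) + 2·5^2 + 2·5 + 1 = 15686; next = 15685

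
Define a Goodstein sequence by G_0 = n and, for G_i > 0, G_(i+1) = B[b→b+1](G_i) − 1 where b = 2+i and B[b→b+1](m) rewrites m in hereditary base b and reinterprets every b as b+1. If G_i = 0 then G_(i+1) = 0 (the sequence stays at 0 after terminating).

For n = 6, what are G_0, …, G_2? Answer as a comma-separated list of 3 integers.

6, 29, 257

step 0: 6 = 2^2 + 2; sub 3 for 2: 3^3 + 3; = 30; G_1 = 30−1 = 29
step 1: 29 = 3^3 + 2; sub 4 for 3: 4^4 + 2; = 258; G_2 = 258−1 = 257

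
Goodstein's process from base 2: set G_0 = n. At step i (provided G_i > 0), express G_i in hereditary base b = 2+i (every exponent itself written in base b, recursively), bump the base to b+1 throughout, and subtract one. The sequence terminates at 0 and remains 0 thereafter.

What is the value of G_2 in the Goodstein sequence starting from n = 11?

[0] 11 ≡ 2^(2 + 1) + 2 + 1 (base 2). Lift 3: 85. −1: 84.
[1] 84 ≡ 3^(3 + 1) + 3 (base 3). Lift 4: 1028. −1: 1027.
[2] 1027 ≡ 4^(4 + 1) + 3 (base 4). Lift 5: 15628. −1: 15627.

1027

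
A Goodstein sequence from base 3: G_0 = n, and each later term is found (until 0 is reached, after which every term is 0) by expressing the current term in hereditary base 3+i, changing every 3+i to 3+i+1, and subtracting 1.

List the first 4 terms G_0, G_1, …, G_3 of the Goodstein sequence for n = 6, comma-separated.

6, 7, 7, 7

[0] 6 ≡ 2·3 (base 3). Lift 4: 8. −1: 7.
[1] 7 ≡ 4 + 3 (base 4). Lift 5: 8. −1: 7.
[2] 7 ≡ 5 + 2 (base 5). Lift 6: 8. −1: 7.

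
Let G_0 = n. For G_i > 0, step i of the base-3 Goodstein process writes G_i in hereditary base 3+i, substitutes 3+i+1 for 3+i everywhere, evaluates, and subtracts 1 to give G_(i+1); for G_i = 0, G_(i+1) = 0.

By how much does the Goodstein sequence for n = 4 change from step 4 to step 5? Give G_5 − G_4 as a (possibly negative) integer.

[0] 4 ≡ 3 + 1 (base 3). Lift 4: 5. −1: 4.
[1] 4 ≡ 4 (base 4). Lift 5: 5. −1: 4.
[2] 4 ≡ 4 (base 5). Lift 6: 4. −1: 3.
[3] 3 ≡ 3 (base 6). Lift 7: 3. −1: 2.
[4] 2 ≡ 2 (base 7). Lift 8: 2. −1: 1.

-1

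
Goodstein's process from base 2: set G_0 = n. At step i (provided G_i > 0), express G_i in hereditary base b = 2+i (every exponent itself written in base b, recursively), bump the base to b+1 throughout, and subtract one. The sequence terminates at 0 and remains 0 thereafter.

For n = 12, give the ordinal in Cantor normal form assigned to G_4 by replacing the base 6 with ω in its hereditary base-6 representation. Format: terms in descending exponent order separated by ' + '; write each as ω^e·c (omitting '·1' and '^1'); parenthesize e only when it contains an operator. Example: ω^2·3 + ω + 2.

step 0: 12 = 2^(2 + 1) + 2^2; sub 3 for 2: 3^(3 + 1) + 3^3; = 108; G_1 = 108−1 = 107
step 1: 107 = 3^(3 + 1) + 2·3^2 + 2·3 + 2; sub 4 for 3: 4^(4 + 1) + 2·4^2 + 2·4 + 2; = 1066; G_2 = 1066−1 = 1065
step 2: 1065 = 4^(4 + 1) + 2·4^2 + 2·4 + 1; sub 5 for 4: 5^(5 + 1) + 2·5^2 + 2·5 + 1; = 15686; G_3 = 15686−1 = 15685
step 3: 15685 = 5^(5 + 1) + 2·5^2 + 2·5; sub 6 for 5: 6^(6 + 1) + 2·6^2 + 2·6; = 280020; G_4 = 280020−1 = 280019
step 4: 280019 = 6^(6 + 1) + 2·6^2 + 6 + 5; sub 7 for 6: 7^(7 + 1) + 2·7^2 + 7 + 5; = 5764911; G_5 = 5764911−1 = 5764910

ω^(ω + 1) + ω^2·2 + ω + 5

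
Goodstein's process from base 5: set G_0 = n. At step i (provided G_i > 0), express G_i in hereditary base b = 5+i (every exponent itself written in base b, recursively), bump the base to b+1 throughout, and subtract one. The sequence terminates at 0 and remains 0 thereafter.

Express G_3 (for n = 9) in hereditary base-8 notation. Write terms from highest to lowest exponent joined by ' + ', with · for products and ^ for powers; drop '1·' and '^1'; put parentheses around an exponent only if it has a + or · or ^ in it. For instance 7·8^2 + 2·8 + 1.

8 + 1

step 0: 9 = 5 + 4; sub 6 for 5: 6 + 4; = 10; G_1 = 10−1 = 9
step 1: 9 = 6 + 3; sub 7 for 6: 7 + 3; = 10; G_2 = 10−1 = 9
step 2: 9 = 7 + 2; sub 8 for 7: 8 + 2; = 10; G_3 = 10−1 = 9
step 3: 9 = 8 + 1; sub 9 for 8: 9 + 1; = 10; G_4 = 10−1 = 9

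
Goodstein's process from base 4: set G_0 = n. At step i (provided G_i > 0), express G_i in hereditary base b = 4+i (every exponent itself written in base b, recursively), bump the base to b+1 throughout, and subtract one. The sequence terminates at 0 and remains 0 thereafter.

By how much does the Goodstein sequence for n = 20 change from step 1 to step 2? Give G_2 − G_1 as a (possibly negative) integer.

(0) 20|_4 = 4^2 + 4 ↦ 5^2 + 5|_5 = 30 ⇒ 29
(1) 29|_5 = 5^2 + 4 ↦ 6^2 + 4|_6 = 40 ⇒ 39

10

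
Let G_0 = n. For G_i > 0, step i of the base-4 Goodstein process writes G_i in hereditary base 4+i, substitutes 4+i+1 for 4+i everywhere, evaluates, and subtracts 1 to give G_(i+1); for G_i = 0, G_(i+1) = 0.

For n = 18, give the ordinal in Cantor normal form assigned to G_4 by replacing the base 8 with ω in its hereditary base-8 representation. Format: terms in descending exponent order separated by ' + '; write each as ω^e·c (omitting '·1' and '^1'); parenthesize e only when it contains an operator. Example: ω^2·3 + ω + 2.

(0) 18|_4 = 4^2 + 2 ↦ 5^2 + 2|_5 = 27 ⇒ 26
(1) 26|_5 = 5^2 + 1 ↦ 6^2 + 1|_6 = 37 ⇒ 36
(2) 36|_6 = 6^2 ↦ 7^2|_7 = 49 ⇒ 48
(3) 48|_7 = 6·7 + 6 ↦ 6·8 + 6|_8 = 54 ⇒ 53
(4) 53|_8 = 6·8 + 5 ↦ 6·9 + 5|_9 = 59 ⇒ 58

ω·6 + 5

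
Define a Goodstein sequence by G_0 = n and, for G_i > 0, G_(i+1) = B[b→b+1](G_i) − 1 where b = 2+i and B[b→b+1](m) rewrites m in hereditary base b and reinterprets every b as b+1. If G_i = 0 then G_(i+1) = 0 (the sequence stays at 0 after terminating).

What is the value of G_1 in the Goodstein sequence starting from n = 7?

30

base 2: 7 = 2^2 + 2 + 1; at 3: 3^3 + 3 + 1 = 31; next = 30
base 3: 30 = 3^3 + 3; at 4: 4^4 + 4 = 260; next = 259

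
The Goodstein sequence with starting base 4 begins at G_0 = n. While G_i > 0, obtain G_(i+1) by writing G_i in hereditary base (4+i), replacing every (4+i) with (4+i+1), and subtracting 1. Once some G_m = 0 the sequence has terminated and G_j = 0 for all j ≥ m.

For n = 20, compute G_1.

29

[0] 20 ≡ 4^2 + 4 (base 4). Lift 5: 30. −1: 29.
[1] 29 ≡ 5^2 + 4 (base 5). Lift 6: 40. −1: 39.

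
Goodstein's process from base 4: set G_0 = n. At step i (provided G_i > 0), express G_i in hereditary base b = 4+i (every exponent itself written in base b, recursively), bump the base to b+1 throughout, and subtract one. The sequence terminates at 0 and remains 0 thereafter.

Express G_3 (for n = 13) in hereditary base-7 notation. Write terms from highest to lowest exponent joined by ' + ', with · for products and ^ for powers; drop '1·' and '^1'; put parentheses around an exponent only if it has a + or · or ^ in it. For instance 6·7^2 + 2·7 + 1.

2·7 + 4

G_0=13  [base 4] 3·4 + 1  →[4↦5]→  3·5 + 1 = 16  −1 ⇒ G_1=15
G_1=15  [base 5] 3·5  →[5↦6]→  3·6 = 18  −1 ⇒ G_2=17
G_2=17  [base 6] 2·6 + 5  →[6↦7]→  2·7 + 5 = 19  −1 ⇒ G_3=18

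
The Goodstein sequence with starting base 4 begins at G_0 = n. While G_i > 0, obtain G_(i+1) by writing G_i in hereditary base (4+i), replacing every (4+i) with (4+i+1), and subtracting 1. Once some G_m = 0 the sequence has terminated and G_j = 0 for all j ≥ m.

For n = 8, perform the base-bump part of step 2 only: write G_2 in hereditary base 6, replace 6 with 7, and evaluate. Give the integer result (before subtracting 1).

10

i=0: 8 = 2·4 (b=4); 4→5: 2·5 = 10; 10−1 = 9
i=1: 9 = 5 + 4 (b=5); 5→6: 6 + 4 = 10; 10−1 = 9
i=2: 9 = 6 + 3 (b=6); 6→7: 7 + 3 = 10; 10−1 = 9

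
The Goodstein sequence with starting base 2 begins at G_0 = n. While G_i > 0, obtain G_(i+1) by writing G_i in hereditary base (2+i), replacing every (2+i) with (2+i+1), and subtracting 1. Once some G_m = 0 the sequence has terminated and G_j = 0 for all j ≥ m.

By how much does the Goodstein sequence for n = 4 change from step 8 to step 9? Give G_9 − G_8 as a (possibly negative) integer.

42

G_0=4  [base 2] 2^2  →[2↦3]→  3^3 = 27  −1 ⇒ G_1=26
G_1=26  [base 3] 2·3^2 + 2·3 + 2  →[3↦4]→  2·4^2 + 2·4 + 2 = 42  −1 ⇒ G_2=41
G_2=41  [base 4] 2·4^2 + 2·4 + 1  →[4↦5]→  2·5^2 + 2·5 + 1 = 61  −1 ⇒ G_3=60
G_3=60  [base 5] 2·5^2 + 2·5  →[5↦6]→  2·6^2 + 2·6 = 84  −1 ⇒ G_4=83
G_4=83  [base 6] 2·6^2 + 6 + 5  →[6↦7]→  2·7^2 + 7 + 5 = 110  −1 ⇒ G_5=109
G_5=109  [base 7] 2·7^2 + 7 + 4  →[7↦8]→  2·8^2 + 8 + 4 = 140  −1 ⇒ G_6=139
G_6=139  [base 8] 2·8^2 + 8 + 3  →[8↦9]→  2·9^2 + 9 + 3 = 174  −1 ⇒ G_7=173
G_7=173  [base 9] 2·9^2 + 9 + 2  →[9↦10]→  2·10^2 + 10 + 2 = 212  −1 ⇒ G_8=211
G_8=211  [base 10] 2·10^2 + 10 + 1  →[10↦11]→  2·11^2 + 11 + 1 = 254  −1 ⇒ G_9=253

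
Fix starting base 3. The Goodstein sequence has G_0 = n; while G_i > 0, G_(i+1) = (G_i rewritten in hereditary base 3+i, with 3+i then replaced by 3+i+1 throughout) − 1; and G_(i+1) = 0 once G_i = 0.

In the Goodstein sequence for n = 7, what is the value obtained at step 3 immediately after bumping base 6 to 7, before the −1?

10

G_0 = 7. HB_3(7) = 2·3 + 1. Bump = 9. G_1 = 8.
G_1 = 8. HB_4(8) = 2·4. Bump = 10. G_2 = 9.
G_2 = 9. HB_5(9) = 5 + 4. Bump = 10. G_3 = 9.
G_3 = 9. HB_6(9) = 6 + 3. Bump = 10. G_4 = 9.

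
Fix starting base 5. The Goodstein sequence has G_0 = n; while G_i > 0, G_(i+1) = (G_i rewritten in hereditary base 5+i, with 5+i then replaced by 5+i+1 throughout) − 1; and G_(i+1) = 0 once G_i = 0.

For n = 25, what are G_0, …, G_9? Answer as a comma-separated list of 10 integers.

25, 35, 39, 43, 47, 51, 55, 59, 62, 65

(0) 25|_5 = 5^2 ↦ 6^2|_6 = 36 ⇒ 35
(1) 35|_6 = 5·6 + 5 ↦ 5·7 + 5|_7 = 40 ⇒ 39
(2) 39|_7 = 5·7 + 4 ↦ 5·8 + 4|_8 = 44 ⇒ 43
(3) 43|_8 = 5·8 + 3 ↦ 5·9 + 3|_9 = 48 ⇒ 47
(4) 47|_9 = 5·9 + 2 ↦ 5·10 + 2|_10 = 52 ⇒ 51
(5) 51|_10 = 5·10 + 1 ↦ 5·11 + 1|_11 = 56 ⇒ 55
(6) 55|_11 = 5·11 ↦ 5·12|_12 = 60 ⇒ 59
(7) 59|_12 = 4·12 + 11 ↦ 4·13 + 11|_13 = 63 ⇒ 62
(8) 62|_13 = 4·13 + 10 ↦ 4·14 + 10|_14 = 66 ⇒ 65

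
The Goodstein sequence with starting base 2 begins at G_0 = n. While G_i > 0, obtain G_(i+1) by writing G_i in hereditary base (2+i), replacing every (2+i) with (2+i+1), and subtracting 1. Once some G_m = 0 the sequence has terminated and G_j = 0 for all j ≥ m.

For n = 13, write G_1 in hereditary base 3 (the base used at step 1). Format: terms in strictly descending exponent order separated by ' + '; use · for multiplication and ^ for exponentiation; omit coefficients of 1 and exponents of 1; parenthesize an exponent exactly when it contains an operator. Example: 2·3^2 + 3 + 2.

[0] 13 ≡ 2^(2 + 1) + 2^2 + 1 (base 2). Lift 3: 109. −1: 108.
[1] 108 ≡ 3^(3 + 1) + 3^3 (base 3). Lift 4: 1280. −1: 1279.

3^(3 + 1) + 3^3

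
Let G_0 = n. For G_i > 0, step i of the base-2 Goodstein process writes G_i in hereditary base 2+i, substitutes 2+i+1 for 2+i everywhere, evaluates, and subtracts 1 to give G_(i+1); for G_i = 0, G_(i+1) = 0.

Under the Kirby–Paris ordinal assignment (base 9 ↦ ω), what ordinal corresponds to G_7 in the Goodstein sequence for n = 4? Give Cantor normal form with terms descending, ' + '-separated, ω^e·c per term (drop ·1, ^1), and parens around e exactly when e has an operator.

ω^2·2 + ω + 2

base 2: 4 = 2^2; at 3: 3^3 = 27; next = 26
base 3: 26 = 2·3^2 + 2·3 + 2; at 4: 2·4^2 + 2·4 + 2 = 42; next = 41
base 4: 41 = 2·4^2 + 2·4 + 1; at 5: 2·5^2 + 2·5 + 1 = 61; next = 60
base 5: 60 = 2·5^2 + 2·5; at 6: 2·6^2 + 2·6 = 84; next = 83
base 6: 83 = 2·6^2 + 6 + 5; at 7: 2·7^2 + 7 + 5 = 110; next = 109
base 7: 109 = 2·7^2 + 7 + 4; at 8: 2·8^2 + 8 + 4 = 140; next = 139
base 8: 139 = 2·8^2 + 8 + 3; at 9: 2·9^2 + 9 + 3 = 174; next = 173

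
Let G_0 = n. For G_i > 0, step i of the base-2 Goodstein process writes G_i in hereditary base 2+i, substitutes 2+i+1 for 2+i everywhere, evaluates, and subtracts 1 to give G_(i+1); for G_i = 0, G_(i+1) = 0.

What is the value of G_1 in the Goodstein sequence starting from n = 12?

107

step 0: 12 = 2^(2 + 1) + 2^2; sub 3 for 2: 3^(3 + 1) + 3^3; = 108; G_1 = 108−1 = 107
step 1: 107 = 3^(3 + 1) + 2·3^2 + 2·3 + 2; sub 4 for 3: 4^(4 + 1) + 2·4^2 + 2·4 + 2; = 1066; G_2 = 1066−1 = 1065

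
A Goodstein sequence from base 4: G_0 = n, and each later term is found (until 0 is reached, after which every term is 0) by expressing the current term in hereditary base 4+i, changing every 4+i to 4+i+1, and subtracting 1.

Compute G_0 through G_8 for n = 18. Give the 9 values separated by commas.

18, 26, 36, 48, 53, 58, 63, 68, 73

G_0 = 18. HB_4(18) = 4^2 + 2. Bump = 27. G_1 = 26.
G_1 = 26. HB_5(26) = 5^2 + 1. Bump = 37. G_2 = 36.
G_2 = 36. HB_6(36) = 6^2. Bump = 49. G_3 = 48.
G_3 = 48. HB_7(48) = 6·7 + 6. Bump = 54. G_4 = 53.
G_4 = 53. HB_8(53) = 6·8 + 5. Bump = 59. G_5 = 58.
G_5 = 58. HB_9(58) = 6·9 + 4. Bump = 64. G_6 = 63.
G_6 = 63. HB_10(63) = 6·10 + 3. Bump = 69. G_7 = 68.
G_7 = 68. HB_11(68) = 6·11 + 2. Bump = 74. G_8 = 73.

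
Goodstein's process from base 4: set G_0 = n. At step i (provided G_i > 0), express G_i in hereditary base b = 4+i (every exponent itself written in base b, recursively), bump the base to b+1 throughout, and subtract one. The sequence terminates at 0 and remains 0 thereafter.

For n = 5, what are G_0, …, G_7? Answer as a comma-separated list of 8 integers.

5, 5, 5, 4, 3, 2, 1, 0

G_0 = 5. HB_4(5) = 4 + 1. Bump = 6. G_1 = 5.
G_1 = 5. HB_5(5) = 5. Bump = 6. G_2 = 5.
G_2 = 5. HB_6(5) = 5. Bump = 5. G_3 = 4.
G_3 = 4. HB_7(4) = 4. Bump = 4. G_4 = 3.
G_4 = 3. HB_8(3) = 3. Bump = 3. G_5 = 2.
G_5 = 2. HB_9(2) = 2. Bump = 2. G_6 = 1.
G_6 = 1. HB_10(1) = 1. Bump = 1. G_7 = 0.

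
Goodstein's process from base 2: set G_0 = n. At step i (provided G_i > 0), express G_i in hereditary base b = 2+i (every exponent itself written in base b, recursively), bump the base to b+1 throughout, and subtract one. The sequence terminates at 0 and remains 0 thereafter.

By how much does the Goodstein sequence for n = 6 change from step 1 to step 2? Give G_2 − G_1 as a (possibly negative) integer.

228

(0) 6|_2 = 2^2 + 2 ↦ 3^3 + 3|_3 = 30 ⇒ 29
(1) 29|_3 = 3^3 + 2 ↦ 4^4 + 2|_4 = 258 ⇒ 257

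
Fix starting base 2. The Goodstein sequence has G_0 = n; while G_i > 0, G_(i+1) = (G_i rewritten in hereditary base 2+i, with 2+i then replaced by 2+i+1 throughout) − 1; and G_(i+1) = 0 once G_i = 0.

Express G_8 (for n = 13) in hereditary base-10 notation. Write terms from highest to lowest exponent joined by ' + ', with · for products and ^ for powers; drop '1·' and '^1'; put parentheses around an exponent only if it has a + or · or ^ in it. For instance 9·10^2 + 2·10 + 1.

[0] 13 ≡ 2^(2 + 1) + 2^2 + 1 (base 2). Lift 3: 109. −1: 108.
[1] 108 ≡ 3^(3 + 1) + 3^3 (base 3). Lift 4: 1280. −1: 1279.
[2] 1279 ≡ 4^(4 + 1) + 3·4^3 + 3·4^2 + 3·4 + 3 (base 4). Lift 5: 16093. −1: 16092.
[3] 16092 ≡ 5^(5 + 1) + 3·5^3 + 3·5^2 + 3·5 + 2 (base 5). Lift 6: 280712. −1: 280711.
[4] 280711 ≡ 6^(6 + 1) + 3·6^3 + 3·6^2 + 3·6 + 1 (base 6). Lift 7: 5765999. −1: 5765998.
[5] 5765998 ≡ 7^(7 + 1) + 3·7^3 + 3·7^2 + 3·7 (base 7). Lift 8: 134219480. −1: 134219479.
[6] 134219479 ≡ 8^(8 + 1) + 3·8^3 + 3·8^2 + 2·8 + 7 (base 8). Lift 9: 3486786856. −1: 3486786855.
[7] 3486786855 ≡ 9^(9 + 1) + 3·9^3 + 3·9^2 + 2·9 + 6 (base 9). Lift 10: 100000003326. −1: 100000003325.
[8] 100000003325 ≡ 10^(10 + 1) + 3·10^3 + 3·10^2 + 2·10 + 5 (base 10). Lift 11: 3138428381104. −1: 3138428381103.

10^(10 + 1) + 3·10^3 + 3·10^2 + 2·10 + 5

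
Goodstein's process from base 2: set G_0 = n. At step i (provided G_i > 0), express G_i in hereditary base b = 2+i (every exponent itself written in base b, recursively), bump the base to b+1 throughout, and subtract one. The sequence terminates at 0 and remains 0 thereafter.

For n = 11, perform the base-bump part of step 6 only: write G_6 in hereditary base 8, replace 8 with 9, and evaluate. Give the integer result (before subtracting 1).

2749609303

i=0: 11 = 2^(2 + 1) + 2 + 1 (b=2); 2→3: 3^(3 + 1) + 3 + 1 = 85; 85−1 = 84
i=1: 84 = 3^(3 + 1) + 3 (b=3); 3→4: 4^(4 + 1) + 4 = 1028; 1028−1 = 1027
i=2: 1027 = 4^(4 + 1) + 3 (b=4); 4→5: 5^(5 + 1) + 3 = 15628; 15628−1 = 15627
i=3: 15627 = 5^(5 + 1) + 2 (b=5); 5→6: 6^(6 + 1) + 2 = 279938; 279938−1 = 279937
i=4: 279937 = 6^(6 + 1) + 1 (b=6); 6→7: 7^(7 + 1) + 1 = 5764802; 5764802−1 = 5764801
i=5: 5764801 = 7^(7 + 1) (b=7); 7→8: 8^(8 + 1) = 134217728; 134217728−1 = 134217727
i=6: 134217727 = 7·8^8 + 7·8^7 + 7·8^6 + 7·8^5 + 7·8^4 + 7·8^3 + 7·8^2 + 7·8 + 7 (b=8); 8→9: 7·9^9 + 7·9^7 + 7·9^6 + 7·9^5 + 7·9^4 + 7·9^3 + 7·9^2 + 7·9 + 7 = 2749609303; 2749609303−1 = 2749609302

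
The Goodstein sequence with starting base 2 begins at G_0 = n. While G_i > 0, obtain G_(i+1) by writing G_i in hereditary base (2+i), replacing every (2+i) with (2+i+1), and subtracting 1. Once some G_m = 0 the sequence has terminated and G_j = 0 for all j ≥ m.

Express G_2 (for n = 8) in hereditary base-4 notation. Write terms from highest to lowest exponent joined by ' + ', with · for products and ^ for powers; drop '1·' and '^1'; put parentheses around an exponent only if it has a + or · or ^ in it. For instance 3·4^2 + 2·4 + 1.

base 2: 8 = 2^(2 + 1); at 3: 3^(3 + 1) = 81; next = 80
base 3: 80 = 2·3^3 + 2·3^2 + 2·3 + 2; at 4: 2·4^4 + 2·4^2 + 2·4 + 2 = 554; next = 553
base 4: 553 = 2·4^4 + 2·4^2 + 2·4 + 1; at 5: 2·5^5 + 2·5^2 + 2·5 + 1 = 6311; next = 6310

2·4^4 + 2·4^2 + 2·4 + 1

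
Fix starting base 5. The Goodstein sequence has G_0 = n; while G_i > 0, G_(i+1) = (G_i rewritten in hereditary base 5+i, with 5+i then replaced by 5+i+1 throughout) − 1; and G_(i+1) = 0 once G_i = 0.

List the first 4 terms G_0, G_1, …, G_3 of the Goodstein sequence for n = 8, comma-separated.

8, 8, 8, 8

8 —HB5→ 5 + 3 —bump→ 6 + 3 = 9 —(−1)→ 8
8 —HB6→ 6 + 2 —bump→ 7 + 2 = 9 —(−1)→ 8
8 —HB7→ 7 + 1 —bump→ 8 + 1 = 9 —(−1)→ 8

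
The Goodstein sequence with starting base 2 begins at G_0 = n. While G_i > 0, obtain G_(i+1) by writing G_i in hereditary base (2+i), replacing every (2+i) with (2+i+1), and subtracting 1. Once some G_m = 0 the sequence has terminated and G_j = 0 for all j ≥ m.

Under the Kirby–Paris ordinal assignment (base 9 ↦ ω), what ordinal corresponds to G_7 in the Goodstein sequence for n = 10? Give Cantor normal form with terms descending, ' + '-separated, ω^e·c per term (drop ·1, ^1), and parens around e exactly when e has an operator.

10 —HB2→ 2^(2 + 1) + 2 —bump→ 3^(3 + 1) + 3 = 84 —(−1)→ 83
83 —HB3→ 3^(3 + 1) + 2 —bump→ 4^(4 + 1) + 2 = 1026 —(−1)→ 1025
1025 —HB4→ 4^(4 + 1) + 1 —bump→ 5^(5 + 1) + 1 = 15626 —(−1)→ 15625
15625 —HB5→ 5^(5 + 1) —bump→ 6^(6 + 1) = 279936 —(−1)→ 279935
279935 —HB6→ 5·6^6 + 5·6^5 + 5·6^4 + 5·6^3 + 5·6^2 + 5·6 + 5 —bump→ 5·7^7 + 5·7^5 + 5·7^4 + 5·7^3 + 5·7^2 + 5·7 + 5 = 4215755 —(−1)→ 4215754
4215754 —HB7→ 5·7^7 + 5·7^5 + 5·7^4 + 5·7^3 + 5·7^2 + 5·7 + 4 —bump→ 5·8^8 + 5·8^5 + 5·8^4 + 5·8^3 + 5·8^2 + 5·8 + 4 = 84073324 —(−1)→ 84073323
84073323 —HB8→ 5·8^8 + 5·8^5 + 5·8^4 + 5·8^3 + 5·8^2 + 5·8 + 3 —bump→ 5·9^9 + 5·9^5 + 5·9^4 + 5·9^3 + 5·9^2 + 5·9 + 3 = 1937434593 —(−1)→ 1937434592

ω^ω·5 + ω^5·5 + ω^4·5 + ω^3·5 + ω^2·5 + ω·5 + 2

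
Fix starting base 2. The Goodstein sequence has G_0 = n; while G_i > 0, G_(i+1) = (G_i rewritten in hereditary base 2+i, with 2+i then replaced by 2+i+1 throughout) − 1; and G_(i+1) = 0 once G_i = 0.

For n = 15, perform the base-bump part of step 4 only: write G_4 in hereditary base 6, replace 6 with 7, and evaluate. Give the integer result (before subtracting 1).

6588345

step 0: 15 = 2^(2 + 1) + 2^2 + 2 + 1; sub 3 for 2: 3^(3 + 1) + 3^3 + 3 + 1; = 112; G_1 = 112−1 = 111
step 1: 111 = 3^(3 + 1) + 3^3 + 3; sub 4 for 3: 4^(4 + 1) + 4^4 + 4; = 1284; G_2 = 1284−1 = 1283
step 2: 1283 = 4^(4 + 1) + 4^4 + 3; sub 5 for 4: 5^(5 + 1) + 5^5 + 3; = 18753; G_3 = 18753−1 = 18752
step 3: 18752 = 5^(5 + 1) + 5^5 + 2; sub 6 for 5: 6^(6 + 1) + 6^6 + 2; = 326594; G_4 = 326594−1 = 326593
step 4: 326593 = 6^(6 + 1) + 6^6 + 1; sub 7 for 6: 7^(7 + 1) + 7^7 + 1; = 6588345; G_5 = 6588345−1 = 6588344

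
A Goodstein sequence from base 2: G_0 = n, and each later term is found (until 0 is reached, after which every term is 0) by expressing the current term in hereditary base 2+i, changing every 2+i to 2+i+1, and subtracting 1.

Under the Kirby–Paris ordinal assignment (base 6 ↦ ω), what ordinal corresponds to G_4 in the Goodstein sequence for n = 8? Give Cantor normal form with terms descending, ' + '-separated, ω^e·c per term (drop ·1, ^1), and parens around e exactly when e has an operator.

ω^ω·2 + ω^2·2 + ω + 5

[0] 8 ≡ 2^(2 + 1) (base 2). Lift 3: 81. −1: 80.
[1] 80 ≡ 2·3^3 + 2·3^2 + 2·3 + 2 (base 3). Lift 4: 554. −1: 553.
[2] 553 ≡ 2·4^4 + 2·4^2 + 2·4 + 1 (base 4). Lift 5: 6311. −1: 6310.
[3] 6310 ≡ 2·5^5 + 2·5^2 + 2·5 (base 5). Lift 6: 93396. −1: 93395.
[4] 93395 ≡ 2·6^6 + 2·6^2 + 6 + 5 (base 6). Lift 7: 1647196. −1: 1647195.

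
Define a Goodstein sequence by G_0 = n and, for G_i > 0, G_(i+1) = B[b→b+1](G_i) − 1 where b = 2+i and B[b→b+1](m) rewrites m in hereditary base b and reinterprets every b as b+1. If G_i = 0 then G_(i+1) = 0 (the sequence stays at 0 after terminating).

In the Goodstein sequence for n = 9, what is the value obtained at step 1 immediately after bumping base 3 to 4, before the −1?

1024

G_0=9  [base 2] 2^(2 + 1) + 1  →[2↦3]→  3^(3 + 1) + 1 = 82  −1 ⇒ G_1=81
G_1=81  [base 3] 3^(3 + 1)  →[3↦4]→  4^(4 + 1) = 1024  −1 ⇒ G_2=1023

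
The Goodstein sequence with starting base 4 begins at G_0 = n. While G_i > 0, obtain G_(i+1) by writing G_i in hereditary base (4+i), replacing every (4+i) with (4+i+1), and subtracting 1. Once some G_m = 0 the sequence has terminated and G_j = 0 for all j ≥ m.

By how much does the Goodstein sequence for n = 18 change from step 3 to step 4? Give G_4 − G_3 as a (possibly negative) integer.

[0] 18 ≡ 4^2 + 2 (base 4). Lift 5: 27. −1: 26.
[1] 26 ≡ 5^2 + 1 (base 5). Lift 6: 37. −1: 36.
[2] 36 ≡ 6^2 (base 6). Lift 7: 49. −1: 48.
[3] 48 ≡ 6·7 + 6 (base 7). Lift 8: 54. −1: 53.

5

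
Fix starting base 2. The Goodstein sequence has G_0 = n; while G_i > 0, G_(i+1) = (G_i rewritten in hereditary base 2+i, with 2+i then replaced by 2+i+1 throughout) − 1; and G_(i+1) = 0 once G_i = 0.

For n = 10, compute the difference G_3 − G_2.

base 2: 10 = 2^(2 + 1) + 2; at 3: 3^(3 + 1) + 3 = 84; next = 83
base 3: 83 = 3^(3 + 1) + 2; at 4: 4^(4 + 1) + 2 = 1026; next = 1025
base 4: 1025 = 4^(4 + 1) + 1; at 5: 5^(5 + 1) + 1 = 15626; next = 15625

14600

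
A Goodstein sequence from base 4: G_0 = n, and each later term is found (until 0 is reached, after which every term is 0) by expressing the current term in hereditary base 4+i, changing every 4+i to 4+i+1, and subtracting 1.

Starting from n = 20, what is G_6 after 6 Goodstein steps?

G_0 = 20. HB_4(20) = 4^2 + 4. Bump = 30. G_1 = 29.
G_1 = 29. HB_5(29) = 5^2 + 4. Bump = 40. G_2 = 39.
G_2 = 39. HB_6(39) = 6^2 + 3. Bump = 52. G_3 = 51.
G_3 = 51. HB_7(51) = 7^2 + 2. Bump = 66. G_4 = 65.
G_4 = 65. HB_8(65) = 8^2 + 1. Bump = 82. G_5 = 81.
G_5 = 81. HB_9(81) = 9^2. Bump = 100. G_6 = 99.

99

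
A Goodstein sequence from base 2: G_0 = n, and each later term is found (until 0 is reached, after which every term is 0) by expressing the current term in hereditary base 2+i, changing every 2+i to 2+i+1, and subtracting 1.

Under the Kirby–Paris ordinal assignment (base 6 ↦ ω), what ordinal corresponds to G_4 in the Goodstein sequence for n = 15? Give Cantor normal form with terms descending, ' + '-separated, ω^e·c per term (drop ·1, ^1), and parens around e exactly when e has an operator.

ω^(ω + 1) + ω^ω + 1

base 2: 15 = 2^(2 + 1) + 2^2 + 2 + 1; at 3: 3^(3 + 1) + 3^3 + 3 + 1 = 112; next = 111
base 3: 111 = 3^(3 + 1) + 3^3 + 3; at 4: 4^(4 + 1) + 4^4 + 4 = 1284; next = 1283
base 4: 1283 = 4^(4 + 1) + 4^4 + 3; at 5: 5^(5 + 1) + 5^5 + 3 = 18753; next = 18752
base 5: 18752 = 5^(5 + 1) + 5^5 + 2; at 6: 6^(6 + 1) + 6^6 + 2 = 326594; next = 326593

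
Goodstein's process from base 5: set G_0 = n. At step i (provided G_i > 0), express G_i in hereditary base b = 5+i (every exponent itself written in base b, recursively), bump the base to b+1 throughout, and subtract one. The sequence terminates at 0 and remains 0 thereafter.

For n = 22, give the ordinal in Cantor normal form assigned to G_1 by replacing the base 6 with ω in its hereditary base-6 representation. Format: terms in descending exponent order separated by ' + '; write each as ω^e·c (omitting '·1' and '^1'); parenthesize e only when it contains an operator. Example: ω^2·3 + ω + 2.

(0) 22|_5 = 4·5 + 2 ↦ 4·6 + 2|_6 = 26 ⇒ 25
(1) 25|_6 = 4·6 + 1 ↦ 4·7 + 1|_7 = 29 ⇒ 28

ω·4 + 1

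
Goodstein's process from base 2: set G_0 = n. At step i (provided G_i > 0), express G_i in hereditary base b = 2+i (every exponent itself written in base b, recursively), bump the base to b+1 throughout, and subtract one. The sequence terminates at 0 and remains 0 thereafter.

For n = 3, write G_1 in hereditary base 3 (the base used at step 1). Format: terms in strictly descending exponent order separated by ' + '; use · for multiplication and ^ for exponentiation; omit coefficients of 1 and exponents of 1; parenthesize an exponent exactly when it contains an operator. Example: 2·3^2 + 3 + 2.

base 2: 3 = 2 + 1; at 3: 3 + 1 = 4; next = 3
base 3: 3 = 3; at 4: 4 = 4; next = 3

3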